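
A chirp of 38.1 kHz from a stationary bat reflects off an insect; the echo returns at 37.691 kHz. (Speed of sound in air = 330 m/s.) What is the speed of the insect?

1.78 m/s

Double Doppler shift off a moving reflector: f₂ = f₀ · (v + u)/(v − u) (u > 0 toward emitter).
Rearranging, u = v · (f₂ − f₀)/(f₂ + f₀) = 330 × -0.409/75.791 ≈ -1.78 m/s.
So the insect is moving at 1.78 m/s away from the emitter.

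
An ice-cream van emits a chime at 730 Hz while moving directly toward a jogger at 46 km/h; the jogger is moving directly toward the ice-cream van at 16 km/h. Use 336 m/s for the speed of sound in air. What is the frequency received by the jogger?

46 km/h = 12.78 m/s; 16 km/h = 4.444 m/s.
General Doppler shift: f' = f · (v + v_o)/(v − v_s).
f' = 730 × (336 + 4.444)/(336 − 12.78) = 730 × 340.44/323.22 ≈ 769 Hz.

769 Hz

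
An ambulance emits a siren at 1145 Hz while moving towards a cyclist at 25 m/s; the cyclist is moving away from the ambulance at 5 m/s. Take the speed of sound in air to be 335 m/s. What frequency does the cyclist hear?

General Doppler shift: f' = f · (v − v_o)/(v − v_s).
f' = 1145 × (335 − 5)/(335 − 25) = 1145 × 330/310 ≈ 1219 Hz.

1219 Hz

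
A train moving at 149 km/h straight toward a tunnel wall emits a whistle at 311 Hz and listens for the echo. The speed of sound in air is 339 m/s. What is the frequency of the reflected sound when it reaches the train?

398 Hz

149 km/h = 41.39 m/s.
The tunnel wall receives the sound from a moving source: f₁ = f₀ · v/(v − v_e) = 311 × 339/297.61 ≈ 354 Hz.
On the return leg the train is a moving observer: f₂ = f₁ · (v + v_e)/v = 354 × 380.39/339 ≈ 398 Hz.
Equivalently f₂ = f₀ · (v + v_e)/(v − v_e).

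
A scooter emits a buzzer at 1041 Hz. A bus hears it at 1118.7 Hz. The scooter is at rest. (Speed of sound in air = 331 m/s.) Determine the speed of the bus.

24.7 m/s

f' > f, so the bus is approaching.
f' = f · (v + v_o)/v ⇒ v_o = v · |f'/f − 1|.
v_o = 331 × |1118.7/1041 − 1| = 331 × 0.07464 ≈ 24.7 m/s.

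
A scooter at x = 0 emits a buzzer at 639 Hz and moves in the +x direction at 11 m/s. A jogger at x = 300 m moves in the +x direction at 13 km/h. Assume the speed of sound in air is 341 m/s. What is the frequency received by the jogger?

13 km/h = 3.611 m/s.
The observer lies on the +x side, so the source is heading toward the observer and the observer is heading away from the source.
With source approaching and observer receding, f' = f · (v − v_o)/(v − v_s).
f' = 639 × (341 − 3.611)/(341 − 11) = 639 × 337.39/330 ≈ 653 Hz.

653 Hz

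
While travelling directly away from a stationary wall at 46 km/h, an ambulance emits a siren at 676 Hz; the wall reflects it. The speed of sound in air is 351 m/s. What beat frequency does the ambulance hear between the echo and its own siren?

46 km/h = 12.78 m/s.
The wall receives the sound from a moving source: f₁ = f₀ · v/(v + v_e) = 676 × 351/363.78 ≈ 652.3 Hz.
On the return leg the ambulance is a moving observer: f₂ = f₁ · (v − v_e)/v = 652.3 × 338.22/351 ≈ 628.5 Hz.
Equivalently f₂ = f₀ · (v − v_e)/(v + v_e).
Beat against the emitted tone: |f₂ − f₀| = 2v_e·f₀/(v + v_e) = 2 × 12.78 × 676/363.78 ≈ 47.5 Hz.

47.5 Hz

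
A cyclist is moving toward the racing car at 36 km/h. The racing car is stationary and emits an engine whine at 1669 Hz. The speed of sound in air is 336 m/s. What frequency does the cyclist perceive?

36 km/h = 10 m/s.
Moving observer, stationary source: f' = f · (v + v_o)/v.
f' = 1669 × (336 + 10)/336 = 1669 × 346/336 ≈ 1719 Hz.

1719 Hz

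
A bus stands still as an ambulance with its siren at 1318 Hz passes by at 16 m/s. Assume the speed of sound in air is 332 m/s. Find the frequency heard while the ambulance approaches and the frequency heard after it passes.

1385 Hz approaching; 1257 Hz receding

Approaching: f₁ = f · v/(v − v_s) = 1318 × 332/316 ≈ 1385 Hz.
Receding: f₂ = f · v/(v + v_s) = 1318 × 332/348 ≈ 1257 Hz.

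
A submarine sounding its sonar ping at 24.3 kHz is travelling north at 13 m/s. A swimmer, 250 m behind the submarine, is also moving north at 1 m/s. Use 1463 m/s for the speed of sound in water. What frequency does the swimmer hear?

The swimmer is behind, so the submarine is moving away from it while the swimmer is moving toward the submarine.
General Doppler shift: f' = f · (v + v_o)/(v + v_s).
f' = 24.3 × (1463 + 1)/(1463 + 13) = 24.3 × 1464/1476 ≈ 24.1 kHz.

24.1 kHz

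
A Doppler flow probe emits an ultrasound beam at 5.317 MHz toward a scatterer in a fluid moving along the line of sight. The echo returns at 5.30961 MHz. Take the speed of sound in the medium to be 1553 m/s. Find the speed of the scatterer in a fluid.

Double Doppler shift off a moving reflector: f₂ = f₀ · (v + u)/(v − u) (u > 0 toward emitter).
Rearranging, u = v · (f₂ − f₀)/(f₂ + f₀) = 1553 × -0.00739/10.62661 ≈ -1.08 m/s.
So the scatterer in a fluid is moving at 1.08 m/s away from the emitter.

1.08 m/s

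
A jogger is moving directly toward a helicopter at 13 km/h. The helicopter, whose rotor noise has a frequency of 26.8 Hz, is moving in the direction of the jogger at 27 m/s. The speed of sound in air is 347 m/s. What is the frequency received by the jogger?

29.4 Hz

13 km/h = 3.611 m/s.
General Doppler shift: f' = f · (v + v_o)/(v − v_s).
f' = 26.8 × (347 + 3.611)/(347 − 27) = 26.8 × 350.61/320 ≈ 29.4 Hz.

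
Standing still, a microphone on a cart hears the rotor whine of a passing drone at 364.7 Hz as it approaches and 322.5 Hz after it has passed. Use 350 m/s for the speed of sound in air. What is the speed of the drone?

21.5 m/s

f₁/f₂ = (v + v_s)/(v − v_s), so v_s = v · (f₁ − f₂)/(f₁ + f₂).
v_s = 350 × (364.7 − 322.5)/(364.7 + 322.5) = 350 × 42.2/687.2 ≈ 21.5 m/s.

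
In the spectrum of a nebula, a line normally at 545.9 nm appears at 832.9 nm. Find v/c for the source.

λ'/λ₀ = 1.5257 > 1 (redshift), so the source is receding.
λ'/λ₀ = √((1 + β)/(1 − β)) for a receding source ⇒ β = (r² − 1)/(r² + 1) with r = λ'/λ₀.
β = (2.3279 − 1)/(2.3279 + 1) ≈ 0.399.

0.399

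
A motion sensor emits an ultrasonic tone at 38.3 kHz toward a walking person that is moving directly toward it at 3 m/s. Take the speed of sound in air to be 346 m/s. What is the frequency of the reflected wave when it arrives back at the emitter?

The walking person first receives the wave as a moving observer: f₁ = f₀ · (v + u)/v = 38.3 × (346 + 3)/346 ≈ 38.6 kHz.
On reflection it acts as a source moving toward the stationary detector: f₂ = f₁ · v/(v − u) = 38.6 × 346/343 ≈ 39.0 kHz.
Equivalently f₂ = f₀ · (v + u)/(v − u).

39.0 kHz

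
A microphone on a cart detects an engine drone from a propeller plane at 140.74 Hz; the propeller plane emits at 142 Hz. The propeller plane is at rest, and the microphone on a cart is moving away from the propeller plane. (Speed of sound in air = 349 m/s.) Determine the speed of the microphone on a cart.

3.1 m/s

f' = f · (v − v_o)/v ⇒ v_o = v · |f'/f − 1|.
v_o = 349 × |140.74/142 − 1| = 349 × 0.008873 ≈ 3.1 m/s.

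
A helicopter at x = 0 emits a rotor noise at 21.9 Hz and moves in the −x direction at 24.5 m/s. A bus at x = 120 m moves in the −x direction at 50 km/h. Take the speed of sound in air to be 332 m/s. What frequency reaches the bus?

21.2 Hz

50 km/h = 13.89 m/s.
The observer lies on the +x side, so the source is heading away from the observer and the observer is heading toward the source.
General Doppler shift: f' = f · (v + v_o)/(v + v_s).
f' = 21.9 × (332 + 13.89)/(332 + 24.5) = 21.9 × 345.89/356.5 ≈ 21.2 Hz.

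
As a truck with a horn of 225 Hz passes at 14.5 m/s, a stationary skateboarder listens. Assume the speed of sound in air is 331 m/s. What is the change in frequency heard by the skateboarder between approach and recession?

19.8 Hz

Approaching: f₁ = f · v/(v − v_s) = 225 × 331/316.5 ≈ 235.3 Hz.
Receding: f₂ = f · v/(v + v_s) = 225 × 331/345.5 ≈ 215.6 Hz.
Drop: f₁ − f₂ = 2f·v·v_s/(v² − v_s²) = 2 × 225 × 331 × 14.5/(331² − 14.5²) ≈ 19.8 Hz.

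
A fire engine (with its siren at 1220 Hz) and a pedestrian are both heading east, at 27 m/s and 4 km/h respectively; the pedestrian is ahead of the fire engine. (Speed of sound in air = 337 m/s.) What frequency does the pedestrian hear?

1322 Hz

4 km/h = 1.111 m/s.
The pedestrian is ahead, so the fire engine is moving toward it while the pedestrian is moving away from the fire engine.
With source approaching and observer receding, f' = f · (v − v_o)/(v − v_s).
f' = 1220 × (337 − 1.111)/(337 − 27) = 1220 × 335.89/310 ≈ 1322 Hz.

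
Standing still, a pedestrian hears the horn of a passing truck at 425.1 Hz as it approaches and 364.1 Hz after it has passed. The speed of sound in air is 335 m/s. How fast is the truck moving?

f₁/f₂ = (v + v_s)/(v − v_s), so v_s = v · (f₁ − f₂)/(f₁ + f₂).
v_s = 335 × (425.1 − 364.1)/(425.1 + 364.1) = 335 × 61.0/789.2 ≈ 26 m/s.

26 m/s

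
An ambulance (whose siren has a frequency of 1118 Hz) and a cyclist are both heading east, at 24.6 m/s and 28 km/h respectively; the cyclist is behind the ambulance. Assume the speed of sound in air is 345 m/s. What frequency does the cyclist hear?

28 km/h = 7.778 m/s.
The cyclist is behind, so the ambulance is moving away from it while the cyclist is moving toward the ambulance.
With source receding and observer approaching, f' = f · (v + v_o)/(v + v_s).
f' = 1118 × (345 + 7.778)/(345 + 24.6) = 1118 × 352.78/369.6 ≈ 1067 Hz.

1067 Hz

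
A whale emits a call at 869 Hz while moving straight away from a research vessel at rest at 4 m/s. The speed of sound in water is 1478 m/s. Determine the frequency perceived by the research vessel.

867 Hz

Only the source moves, away from the listener, so f' = f · v/(v + v_s).
f' = 869 × 1478/(1478 + 4) = 869 × 1478/1482 ≈ 867 Hz.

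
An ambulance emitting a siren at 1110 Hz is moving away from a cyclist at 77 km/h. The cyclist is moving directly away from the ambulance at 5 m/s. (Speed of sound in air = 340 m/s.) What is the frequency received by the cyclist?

77 km/h = 21.39 m/s.
General Doppler shift: f' = f · (v − v_o)/(v + v_s).
f' = 1110 × (340 − 5)/(340 + 21.39) = 1110 × 335/361.39 ≈ 1029 Hz.

1029 Hz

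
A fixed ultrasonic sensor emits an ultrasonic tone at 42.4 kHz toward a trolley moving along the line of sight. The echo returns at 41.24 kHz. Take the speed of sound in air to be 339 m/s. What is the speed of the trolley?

4.7 m/s

Double Doppler shift off a moving reflector: f₂ = f₀ · (v + u)/(v − u) (u > 0 toward emitter).
Rearranging, u = v · (f₂ − f₀)/(f₂ + f₀) = 339 × -1.16/83.64 ≈ -4.7 m/s.
So the trolley is moving at 4.7 m/s away from the emitter.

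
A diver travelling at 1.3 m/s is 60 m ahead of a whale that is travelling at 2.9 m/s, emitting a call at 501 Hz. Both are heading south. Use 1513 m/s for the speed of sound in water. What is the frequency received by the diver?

The diver is ahead, so the whale is moving toward it while the diver is moving away from the whale.
With source approaching and observer receding, f' = f · (v − v_o)/(v − v_s).
f' = 501 × (1513 − 1.3)/(1513 − 2.9) = 501 × 1511.7/1510.1 ≈ 502 Hz.

502 Hz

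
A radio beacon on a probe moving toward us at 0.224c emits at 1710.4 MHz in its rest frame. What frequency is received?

Relativistic Doppler for frequency: f' = f₀ · √((1 + β)/(1 − β)).
f' = 1710.4 × √(1.2240/0.7760) = 1710.4 × 1.25591 ≈ 2148.1 MHz.

2148.1 MHz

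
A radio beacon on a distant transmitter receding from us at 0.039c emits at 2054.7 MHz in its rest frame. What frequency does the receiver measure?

Relativistic Doppler for frequency: f' = f₀ · √((1 − β)/(1 + β)).
f' = 2054.7 × √(0.9610/1.0390) = 2054.7 × 0.96173 ≈ 1976.1 MHz.

1976.1 MHz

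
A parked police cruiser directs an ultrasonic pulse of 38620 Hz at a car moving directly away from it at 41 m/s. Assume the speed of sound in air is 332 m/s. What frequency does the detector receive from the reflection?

At the car (a moving observer), f₁ = f₀ · (v − u)/v = 38620 × 291/332 ≈ 33851 Hz.
On reflection it acts as a source moving away from the stationary detector: f₂ = f₁ · v/(v + u) = 33851 × 332/373 ≈ 30130 Hz.

30130 Hz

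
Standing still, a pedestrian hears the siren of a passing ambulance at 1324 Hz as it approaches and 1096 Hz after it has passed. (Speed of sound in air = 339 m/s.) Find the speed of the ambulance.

32 m/s

f₁/f₂ = (v + v_s)/(v − v_s), so v_s = v · (f₁ − f₂)/(f₁ + f₂).
v_s = 339 × (1324 − 1096)/(1324 + 1096) = 339 × 228/2420 ≈ 32 m/s.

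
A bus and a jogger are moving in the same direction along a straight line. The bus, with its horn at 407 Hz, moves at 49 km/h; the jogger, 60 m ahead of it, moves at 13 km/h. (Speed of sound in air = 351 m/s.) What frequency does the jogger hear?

419 Hz

49 km/h = 13.61 m/s; 13 km/h = 3.611 m/s.
The jogger is ahead, so the bus is moving toward it while the jogger is moving away from the bus.
General Doppler shift: f' = f · (v − v_o)/(v − v_s).
f' = 407 × (351 − 3.611)/(351 − 13.61) = 407 × 347.39/337.39 ≈ 419 Hz.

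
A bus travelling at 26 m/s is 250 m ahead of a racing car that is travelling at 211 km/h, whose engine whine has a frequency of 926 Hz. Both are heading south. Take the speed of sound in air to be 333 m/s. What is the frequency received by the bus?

211 km/h = 58.61 m/s.
The bus is ahead, so the racing car is moving toward it while the bus is moving away from the racing car.
General Doppler shift: f' = f · (v − v_o)/(v − v_s).
f' = 926 × (333 − 26)/(333 − 58.61) = 926 × 307/274.39 ≈ 1036 Hz.

1036 Hz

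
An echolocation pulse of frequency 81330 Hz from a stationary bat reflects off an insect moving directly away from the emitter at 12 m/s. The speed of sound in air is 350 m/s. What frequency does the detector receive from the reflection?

The insect first receives the wave as a moving observer: f₁ = f₀ · (v − u)/v = 81330 × (350 − 12)/350 ≈ 78542 Hz.
The reflection then acts as a moving source: f₂ = f₁ · v/(v + u) ≈ 75938 Hz.
Equivalently f₂ = f₀ · (v − u)/(v + u).

75938 Hz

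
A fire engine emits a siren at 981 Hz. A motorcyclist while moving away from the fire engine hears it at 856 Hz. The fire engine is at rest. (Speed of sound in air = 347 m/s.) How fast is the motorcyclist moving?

f' = f · (v − v_o)/v ⇒ v_o = v · |f'/f − 1|.
v_o = 347 × |856/981 − 1| = 347 × 0.1274 ≈ 44 m/s.

44 m/s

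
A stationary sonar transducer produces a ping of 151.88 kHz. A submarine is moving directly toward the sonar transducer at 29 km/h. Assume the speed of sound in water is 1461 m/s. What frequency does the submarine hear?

29 km/h = 8.056 m/s.
Moving observer, stationary source: f' = f · (v + v_o)/v.
f' = 151.88 × (1461 + 8.056)/1461 = 151.88 × 1469.1/1461 ≈ 152.7 kHz.

152.7 kHz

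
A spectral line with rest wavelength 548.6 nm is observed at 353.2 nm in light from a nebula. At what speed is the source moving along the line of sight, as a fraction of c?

λ'/λ₀ = 0.6438 < 1 (blueshift), so the source is approaching.
λ'/λ₀ = √((1 − β)/(1 + β)) for an approaching source ⇒ β = (1 − r²)/(1 + r²) with r = λ'/λ₀.
β = (1 − 0.4145)/(1 + 0.4145) ≈ 0.414.

0.414c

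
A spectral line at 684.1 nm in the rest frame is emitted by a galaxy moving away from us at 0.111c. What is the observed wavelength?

764.8 nm

Relativistic Doppler for wavelength: λ' = λ₀ · √((1 + β)/(1 − β)).
λ' = 684.1 × √(1.1110/0.8890) = 684.1 × 1.11791 ≈ 764.8 nm.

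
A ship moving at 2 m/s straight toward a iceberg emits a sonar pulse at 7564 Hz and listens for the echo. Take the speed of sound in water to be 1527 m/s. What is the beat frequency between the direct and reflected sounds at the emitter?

The iceberg receives the sound from a moving source: f₁ = f₀ · v/(v − v_e) = 7564 × 1527/1525 ≈ 7573.92 Hz.
On the return leg the ship is a moving observer: f₂ = f₁ · (v + v_e)/v = 7573.92 × 1529/1527 ≈ 7583.84 Hz.
Equivalently f₂ = f₀ · (v + v_e)/(v − v_e).
Beat against the emitted tone: |f₂ − f₀| = 2v_e·f₀/(v − v_e) = 2 × 2 × 7564/1525 ≈ 19.8 Hz.

19.8 Hz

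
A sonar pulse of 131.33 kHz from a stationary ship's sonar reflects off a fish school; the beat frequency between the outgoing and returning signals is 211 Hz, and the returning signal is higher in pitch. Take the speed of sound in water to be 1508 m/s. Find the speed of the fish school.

1.21 m/s

Double Doppler shift off a moving reflector: f₂ = f₀ · (v + u)/(v − u) (u > 0 toward emitter).
Returning signal is higher, so f₂ = f₀ + Δf = 131330 + 211 = 131541 Hz.
Rearranging, u = v · (f₂ − f₀)/(f₂ + f₀) = 1508 × 211/262871 ≈ 1.21 m/s.
So the fish school is moving at 1.21 m/s toward the emitter.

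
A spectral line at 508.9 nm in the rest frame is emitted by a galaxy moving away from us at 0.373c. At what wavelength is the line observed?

Relativistic Doppler for wavelength: λ' = λ₀ · √((1 + β)/(1 − β)).
λ' = 508.9 × √(1.3730/0.6270) = 508.9 × 1.47979 ≈ 753.1 nm.

753.1 nm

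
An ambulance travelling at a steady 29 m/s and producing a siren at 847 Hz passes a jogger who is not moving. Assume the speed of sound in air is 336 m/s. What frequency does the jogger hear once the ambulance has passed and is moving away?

Receding: f₂ = f · v/(v + v_s) = 847 × 336/365 ≈ 780 Hz.

780 Hz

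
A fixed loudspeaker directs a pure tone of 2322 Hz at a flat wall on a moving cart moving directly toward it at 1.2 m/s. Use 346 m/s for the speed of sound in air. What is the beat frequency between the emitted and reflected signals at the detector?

At the flat wall on a moving cart (a moving observer), f₁ = f₀ · (v + u)/v = 2322 × 347.2/346 ≈ 2330.05 Hz.
The reflection then acts as a moving source: f₂ = f₁ · v/(v − u) ≈ 2338.16 Hz.
Beat frequency: |f₂ − f₀| = 2u·f₀/(v − u) = 2 × 1.2 × 2322/344.8 ≈ 16.2 Hz.

16.2 Hz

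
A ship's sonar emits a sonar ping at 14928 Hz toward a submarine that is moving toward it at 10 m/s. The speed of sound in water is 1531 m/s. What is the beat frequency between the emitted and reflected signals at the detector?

At the submarine (a moving observer), f₁ = f₀ · (v + u)/v = 14928 × 1541/1531 ≈ 15025.5 Hz.
On reflection it acts as a source moving toward the stationary detector: f₂ = f₁ · v/(v − u) = 15025.5 × 1531/1521 ≈ 15124.3 Hz.
Beat frequency: |f₂ − f₀| = 2u·f₀/(v − u) = 2 × 10 × 14928/1521 ≈ 196 Hz.

196 Hz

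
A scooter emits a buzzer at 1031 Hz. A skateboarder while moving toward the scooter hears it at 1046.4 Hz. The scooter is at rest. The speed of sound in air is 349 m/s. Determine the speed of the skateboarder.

5.2 m/s

f' = f · (v + v_o)/v ⇒ v_o = v · |f'/f − 1|.
v_o = 349 × |1046.4/1031 − 1| = 349 × 0.01494 ≈ 5.2 m/s.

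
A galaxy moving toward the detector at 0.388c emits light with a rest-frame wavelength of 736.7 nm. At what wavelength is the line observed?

Relativistic Doppler for wavelength: λ' = λ₀ · √((1 − β)/(1 + β)).
λ' = 736.7 × √(0.6120/1.3880) = 736.7 × 0.66402 ≈ 489.2 nm.

489.2 nm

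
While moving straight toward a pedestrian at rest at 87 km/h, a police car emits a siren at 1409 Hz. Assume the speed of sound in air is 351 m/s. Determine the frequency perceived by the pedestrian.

87 km/h = 24.17 m/s.
Moving source, stationary observer: f' = f · v/(v − v_s) since the source is approaching.
f' = 1409 × 351/(351 − 24.17) = 1409 × 351/326.8 ≈ 1513 Hz.

1513 Hz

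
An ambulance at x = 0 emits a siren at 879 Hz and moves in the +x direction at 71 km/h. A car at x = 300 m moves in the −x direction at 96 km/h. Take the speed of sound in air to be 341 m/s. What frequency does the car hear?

1006 Hz

71 km/h = 19.72 m/s; 96 km/h = 26.67 m/s.
The observer lies on the +x side, so the source is heading toward the observer and the observer is heading toward the source.
With source approaching and observer approaching, f' = f · (v + v_o)/(v − v_s).
f' = 879 × (341 + 26.67)/(341 − 19.72) = 879 × 367.67/321.28 ≈ 1006 Hz.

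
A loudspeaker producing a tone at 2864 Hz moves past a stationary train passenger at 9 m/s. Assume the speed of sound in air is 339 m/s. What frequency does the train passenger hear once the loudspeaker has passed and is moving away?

Receding: f₂ = f · v/(v + v_s) = 2864 × 339/348 ≈ 2790 Hz.

2790 Hz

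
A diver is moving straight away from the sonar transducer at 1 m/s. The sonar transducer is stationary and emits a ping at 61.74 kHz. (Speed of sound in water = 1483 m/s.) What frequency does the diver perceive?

Only the observer moves, away from the source, so f' = f · (v − v_o)/v.
f' = 61.74 × (1483 − 1)/1483 = 61.74 × 1482/1483 ≈ 61.7 kHz.

61.7 kHz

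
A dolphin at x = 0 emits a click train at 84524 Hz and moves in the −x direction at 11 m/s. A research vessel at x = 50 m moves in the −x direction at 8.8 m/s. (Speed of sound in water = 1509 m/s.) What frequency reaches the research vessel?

The observer lies on the +x side, so the source is heading away from the observer and the observer is heading toward the source.
Both move, so f' = f · (v + v_o)/(v + v_s).
f' = 84524 × (1509 + 8.8)/(1509 + 11) = 84524 × 1517.8/1520 ≈ 84402 Hz.

84402 Hz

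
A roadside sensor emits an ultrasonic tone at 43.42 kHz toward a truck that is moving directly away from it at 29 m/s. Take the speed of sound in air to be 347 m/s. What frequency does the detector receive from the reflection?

At the truck (a moving observer), f₁ = f₀ · (v − u)/v = 43.42 × 318/347 ≈ 39.8 kHz.
The reflection then acts as a moving source: f₂ = f₁ · v/(v + u) ≈ 36.7 kHz.

36.7 kHz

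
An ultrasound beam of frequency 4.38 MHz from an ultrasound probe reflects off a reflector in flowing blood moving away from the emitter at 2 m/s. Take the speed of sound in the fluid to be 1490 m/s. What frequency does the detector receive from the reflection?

The reflector in flowing blood first receives the wave as a moving observer: f₁ = f₀ · (v − u)/v = 4.38 × (1490 − 2)/1490 ≈ 4.374 MHz.
On reflection it acts as a source moving away from the stationary detector: f₂ = f₁ · v/(v + u) = 4.374 × 1490/1492 ≈ 4.368 MHz.

4.368 MHz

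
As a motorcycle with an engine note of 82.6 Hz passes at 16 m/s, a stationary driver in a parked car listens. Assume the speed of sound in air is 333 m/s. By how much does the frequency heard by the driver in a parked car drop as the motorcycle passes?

7.96 Hz

Approaching: f₁ = f · v/(v − v_s) = 82.6 × 333/317 ≈ 86.77 Hz.
Receding: f₂ = f · v/(v + v_s) = 82.6 × 333/349 ≈ 78.81 Hz.
Drop: f₁ − f₂ = 2f·v·v_s/(v² − v_s²) = 2 × 82.6 × 333 × 16/(333² − 16²) ≈ 7.96 Hz.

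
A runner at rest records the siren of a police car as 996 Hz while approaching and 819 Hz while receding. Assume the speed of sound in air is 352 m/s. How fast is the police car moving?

34 m/s

f₁/f₂ = (v + v_s)/(v − v_s), so v_s = v · (f₁ − f₂)/(f₁ + f₂).
v_s = 352 × (996 − 819)/(996 + 819) = 352 × 177/1815 ≈ 34 m/s.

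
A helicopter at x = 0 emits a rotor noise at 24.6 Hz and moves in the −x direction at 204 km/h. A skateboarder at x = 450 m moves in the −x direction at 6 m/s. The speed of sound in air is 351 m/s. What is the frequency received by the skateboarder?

204 km/h = 56.67 m/s.
The observer lies on the +x side, so the source is heading away from the observer and the observer is heading toward the source.
Both move, so f' = f · (v + v_o)/(v + v_s).
f' = 24.6 × (351 + 6)/(351 + 56.67) = 24.6 × 357/407.67 ≈ 21.5 Hz.

21.5 Hz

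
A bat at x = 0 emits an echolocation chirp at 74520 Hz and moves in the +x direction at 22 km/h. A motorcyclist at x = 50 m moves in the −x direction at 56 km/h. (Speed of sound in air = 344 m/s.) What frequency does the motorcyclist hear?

22 km/h = 6.111 m/s; 56 km/h = 15.56 m/s.
The observer lies on the +x side, so the source is heading toward the observer and the observer is heading toward the source.
General Doppler shift: f' = f · (v + v_o)/(v − v_s).
f' = 74520 × (344 + 15.56)/(344 − 6.111) = 74520 × 359.56/337.89 ≈ 79298 Hz.

79298 Hz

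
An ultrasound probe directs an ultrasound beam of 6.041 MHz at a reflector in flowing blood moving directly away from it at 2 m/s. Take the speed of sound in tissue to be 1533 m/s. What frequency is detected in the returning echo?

At the reflector in flowing blood (a moving observer), f₁ = f₀ · (v − u)/v = 6.041 × 1531/1533 ≈ 6.033 MHz.
On reflection it acts as a source moving away from the stationary detector: f₂ = f₁ · v/(v + u) = 6.033 × 1533/1535 ≈ 6.025 MHz.

6.025 MHz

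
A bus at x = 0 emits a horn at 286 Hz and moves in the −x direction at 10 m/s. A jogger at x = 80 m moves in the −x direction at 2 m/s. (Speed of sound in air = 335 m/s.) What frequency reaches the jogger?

The observer lies on the +x side, so the source is heading away from the observer and the observer is heading toward the source.
With source receding and observer approaching, f' = f · (v + v_o)/(v + v_s).
f' = 286 × (335 + 2)/(335 + 10) = 286 × 337/345 ≈ 279 Hz.

279 Hz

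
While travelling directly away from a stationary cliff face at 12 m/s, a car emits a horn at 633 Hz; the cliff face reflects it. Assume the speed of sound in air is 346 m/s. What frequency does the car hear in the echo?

591 Hz

The cliff face receives the sound from a moving source: f₁ = f₀ · v/(v + v_e) = 633 × 346/358 ≈ 612 Hz.
On the return leg the car is a moving observer: f₂ = f₁ · (v − v_e)/v = 612 × 334/346 ≈ 591 Hz.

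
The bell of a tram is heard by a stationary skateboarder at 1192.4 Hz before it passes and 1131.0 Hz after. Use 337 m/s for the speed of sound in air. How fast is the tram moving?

8.9 m/s

f₁/f₂ = (v + v_s)/(v − v_s), so v_s = v · (f₁ − f₂)/(f₁ + f₂).
v_s = 337 × (1192.4 − 1131.0)/(1192.4 + 1131.0) = 337 × 61.4/2323.4 ≈ 8.9 m/s.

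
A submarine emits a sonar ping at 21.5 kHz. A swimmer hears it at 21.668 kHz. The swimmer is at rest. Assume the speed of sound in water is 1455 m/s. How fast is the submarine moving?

f' > f, so the submarine is approaching.
f' = f · v/(v − v_s) ⇒ v_s = v · |1 − f/f'|.
v_s = 1455 × |1 − 21.5/21.668| = 1455 × 0.007753 ≈ 11.3 m/s.

11.3 m/s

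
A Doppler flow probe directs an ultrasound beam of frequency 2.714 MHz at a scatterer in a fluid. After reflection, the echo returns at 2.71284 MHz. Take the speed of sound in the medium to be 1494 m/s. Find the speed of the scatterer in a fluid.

Double Doppler shift off a moving reflector: f₂ = f₀ · (v + u)/(v − u) (u > 0 toward emitter).
Rearranging, u = v · (f₂ − f₀)/(f₂ + f₀) = 1494 × -0.00116/5.42684 ≈ -0.32 m/s.
So the scatterer in a fluid is moving at 0.32 m/s away from the emitter.

0.32 m/s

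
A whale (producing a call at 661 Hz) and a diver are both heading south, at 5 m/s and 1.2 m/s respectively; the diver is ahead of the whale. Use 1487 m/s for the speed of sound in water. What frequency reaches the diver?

The diver is ahead, so the whale is moving toward it while the diver is moving away from the whale.
With source approaching and observer receding, f' = f · (v − v_o)/(v − v_s).
f' = 661 × (1487 − 1.2)/(1487 − 5) = 661 × 1485.8/1482 ≈ 663 Hz.

663 Hz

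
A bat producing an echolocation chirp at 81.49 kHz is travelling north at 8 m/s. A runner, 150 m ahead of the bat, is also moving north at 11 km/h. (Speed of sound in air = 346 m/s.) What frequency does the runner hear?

11 km/h = 3.056 m/s.
The runner is ahead, so the bat is moving toward it while the runner is moving away from the bat.
With source approaching and observer receding, f' = f · (v − v_o)/(v − v_s).
f' = 81.49 × (346 − 3.056)/(346 − 8) = 81.49 × 342.94/338 ≈ 82.7 kHz.

82.7 kHz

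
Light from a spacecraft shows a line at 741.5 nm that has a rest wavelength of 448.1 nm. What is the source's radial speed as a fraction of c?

0.465

λ'/λ₀ = 1.6548 > 1 (redshift), so the source is receding.
λ'/λ₀ = √((1 + β)/(1 − β)) for a receding source ⇒ β = (r² − 1)/(r² + 1) with r = λ'/λ₀.
β = (2.7382 − 1)/(2.7382 + 1) ≈ 0.465.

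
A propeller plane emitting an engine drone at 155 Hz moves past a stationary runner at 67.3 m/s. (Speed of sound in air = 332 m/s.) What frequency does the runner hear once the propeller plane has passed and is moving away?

129 Hz

Receding: f₂ = f · v/(v + v_s) = 155 × 332/399.3 ≈ 129 Hz.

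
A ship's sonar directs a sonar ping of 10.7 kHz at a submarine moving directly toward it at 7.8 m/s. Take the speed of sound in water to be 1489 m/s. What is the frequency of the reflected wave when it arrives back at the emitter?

10.81 kHz

The submarine first receives the wave as a moving observer: f₁ = f₀ · (v + u)/v = 10.7 × (1489 + 7.8)/1489 ≈ 10.76 kHz.
On reflection it acts as a source moving toward the stationary detector: f₂ = f₁ · v/(v − u) = 10.76 × 1489/1481.2 ≈ 10.81 kHz.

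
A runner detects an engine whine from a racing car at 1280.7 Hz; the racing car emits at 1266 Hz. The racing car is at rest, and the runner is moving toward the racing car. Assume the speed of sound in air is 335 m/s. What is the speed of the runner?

3.9 m/s

f' = f · (v + v_o)/v ⇒ v_o = v · |f'/f − 1|.
v_o = 335 × |1280.7/1266 − 1| = 335 × 0.01161 ≈ 3.9 m/s.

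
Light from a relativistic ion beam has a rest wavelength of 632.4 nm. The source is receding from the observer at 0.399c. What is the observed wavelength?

964.9 nm

Relativistic Doppler for wavelength: λ' = λ₀ · √((1 + β)/(1 − β)).
λ' = 632.4 × √(1.3990/0.6010) = 632.4 × 1.52571 ≈ 964.9 nm.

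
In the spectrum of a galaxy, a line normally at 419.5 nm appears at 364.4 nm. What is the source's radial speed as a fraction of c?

λ'/λ₀ = 0.8687 < 1 (blueshift), so the source is approaching.
λ'/λ₀ = √((1 − β)/(1 + β)) for an approaching source ⇒ β = (1 − r²)/(1 + r²) with r = λ'/λ₀.
β = (1 − 0.7546)/(1 + 0.7546) ≈ 0.140.

0.140c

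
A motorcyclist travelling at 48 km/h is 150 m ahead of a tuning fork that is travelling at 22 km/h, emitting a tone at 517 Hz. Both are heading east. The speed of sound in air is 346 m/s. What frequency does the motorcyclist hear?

506 Hz

22 km/h = 6.111 m/s; 48 km/h = 13.33 m/s.
The motorcyclist is ahead, so the tuning fork is moving toward it while the motorcyclist is moving away from the tuning fork.
Both move, so f' = f · (v − v_o)/(v − v_s).
f' = 517 × (346 − 13.33)/(346 − 6.111) = 517 × 332.67/339.89 ≈ 506 Hz.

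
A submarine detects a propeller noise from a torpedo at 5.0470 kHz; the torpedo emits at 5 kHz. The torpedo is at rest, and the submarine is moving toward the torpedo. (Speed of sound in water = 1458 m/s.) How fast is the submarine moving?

13.7 m/s

f' = f · (v + v_o)/v ⇒ v_o = v · |f'/f − 1|.
v_o = 1458 × |5.0470/5 − 1| = 1458 × 0.0094 ≈ 13.7 m/s.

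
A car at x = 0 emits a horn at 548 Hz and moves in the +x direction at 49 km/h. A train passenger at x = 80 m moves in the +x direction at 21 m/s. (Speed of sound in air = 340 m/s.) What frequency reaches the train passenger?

536 Hz

49 km/h = 13.61 m/s.
The observer lies on the +x side, so the source is heading toward the observer and the observer is heading away from the source.
With source approaching and observer receding, f' = f · (v − v_o)/(v − v_s).
f' = 548 × (340 − 21)/(340 − 13.61) = 548 × 319/326.39 ≈ 536 Hz.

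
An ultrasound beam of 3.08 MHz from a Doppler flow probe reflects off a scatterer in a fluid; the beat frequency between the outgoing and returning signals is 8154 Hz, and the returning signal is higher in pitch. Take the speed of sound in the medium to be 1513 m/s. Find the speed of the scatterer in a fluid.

Double Doppler shift off a moving reflector: f₂ = f₀ · (v + u)/(v − u) (u > 0 toward emitter).
Returning signal is higher, so f₂ = f₀ + Δf = 3080000 + 8154 = 3088154 Hz.
Rearranging, u = v · (f₂ − f₀)/(f₂ + f₀) = 1513 × 8154/6168154 ≈ 2.00 m/s.
So the scatterer in a fluid is moving at 2.00 m/s toward the emitter.

2.00 m/s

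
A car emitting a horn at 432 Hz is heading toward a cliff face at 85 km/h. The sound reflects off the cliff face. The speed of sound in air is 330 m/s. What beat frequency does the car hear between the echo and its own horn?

67 Hz

85 km/h = 23.61 m/s.
The cliff face receives the sound from a moving source: f₁ = f₀ · v/(v − v_e) = 432 × 330/306.39 ≈ 465.3 Hz.
On the return leg the car is a moving observer: f₂ = f₁ · (v + v_e)/v = 465.3 × 353.61/330 ≈ 498.6 Hz.
Beat against the emitted tone: |f₂ − f₀| = 2v_e·f₀/(v − v_e) = 2 × 23.61 × 432/306.39 ≈ 67 Hz.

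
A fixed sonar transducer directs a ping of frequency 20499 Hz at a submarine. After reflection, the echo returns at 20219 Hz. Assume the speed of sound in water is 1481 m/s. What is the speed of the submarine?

Double Doppler shift off a moving reflector: f₂ = f₀ · (v + u)/(v − u) (u > 0 toward emitter).
Rearranging, u = v · (f₂ − f₀)/(f₂ + f₀) = 1481 × -280/40718 ≈ -10.2 m/s.
So the submarine is moving at 10.2 m/s away from the emitter.

10.2 m/s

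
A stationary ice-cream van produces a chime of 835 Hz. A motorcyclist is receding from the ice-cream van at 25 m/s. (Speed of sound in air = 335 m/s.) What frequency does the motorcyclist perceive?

Only the observer moves, away from the source, so f' = f · (v − v_o)/v.
f' = 835 × (335 − 25)/335 = 835 × 310/335 ≈ 773 Hz.

773 Hz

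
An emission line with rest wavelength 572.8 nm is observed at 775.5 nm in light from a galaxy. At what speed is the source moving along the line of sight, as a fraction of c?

λ'/λ₀ = 1.3539 > 1 (redshift), so the source is receding.
λ'/λ₀ = √((1 + β)/(1 − β)) for a receding source ⇒ β = (r² − 1)/(r² + 1) with r = λ'/λ₀.
β = (1.8330 − 1)/(1.8330 + 1) ≈ 0.294.

0.294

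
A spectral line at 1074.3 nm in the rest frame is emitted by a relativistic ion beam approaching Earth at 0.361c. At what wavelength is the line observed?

Relativistic Doppler for wavelength: λ' = λ₀ · √((1 − β)/(1 + β)).
λ' = 1074.3 × √(0.6390/1.3610) = 1074.3 × 0.68521 ≈ 736.1 nm.

736.1 nm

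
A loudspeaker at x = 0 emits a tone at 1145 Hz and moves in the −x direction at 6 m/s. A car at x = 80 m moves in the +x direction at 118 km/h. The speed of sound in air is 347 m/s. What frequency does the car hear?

118 km/h = 32.78 m/s.
The observer lies on the +x side, so the source is heading away from the observer and the observer is heading away from the source.
With source receding and observer receding, f' = f · (v − v_o)/(v + v_s).
f' = 1145 × (347 − 32.78)/(347 + 6) = 1145 × 314.22/353 ≈ 1019 Hz.

1019 Hz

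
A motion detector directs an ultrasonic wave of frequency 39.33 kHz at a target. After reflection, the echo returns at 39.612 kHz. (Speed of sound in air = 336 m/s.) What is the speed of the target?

Double Doppler shift off a moving reflector: f₂ = f₀ · (v + u)/(v − u) (u > 0 toward emitter).
Rearranging, u = v · (f₂ − f₀)/(f₂ + f₀) = 336 × 0.282/78.942 ≈ 1.20 m/s.
So the target is moving at 1.20 m/s toward the emitter.

1.20 m/s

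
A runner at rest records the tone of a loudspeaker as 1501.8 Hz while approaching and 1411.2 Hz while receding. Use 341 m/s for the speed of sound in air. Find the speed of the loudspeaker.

10.6 m/s

f₁/f₂ = (v + v_s)/(v − v_s), so v_s = v · (f₁ − f₂)/(f₁ + f₂).
v_s = 341 × (1501.8 − 1411.2)/(1501.8 + 1411.2) = 341 × 90.6/2913.0 ≈ 10.6 m/s.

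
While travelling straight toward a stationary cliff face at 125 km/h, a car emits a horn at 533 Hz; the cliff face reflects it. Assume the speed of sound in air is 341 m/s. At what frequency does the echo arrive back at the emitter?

125 km/h = 34.72 m/s.
The cliff face receives the sound from a moving source: f₁ = f₀ · v/(v − v_e) = 533 × 341/306.28 ≈ 593 Hz.
On the return leg the car is a moving observer: f₂ = f₁ · (v + v_e)/v = 593 × 375.72/341 ≈ 654 Hz.
Equivalently f₂ = f₀ · (v + v_e)/(v − v_e).

654 Hz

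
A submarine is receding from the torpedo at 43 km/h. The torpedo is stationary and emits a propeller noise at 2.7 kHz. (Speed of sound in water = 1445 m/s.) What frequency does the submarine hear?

2.68 kHz

43 km/h = 11.94 m/s.
Moving observer, stationary source: f' = f · (v − v_o)/v.
f' = 2.7 × (1445 − 11.94)/1445 = 2.7 × 1433.1/1445 ≈ 2.68 kHz.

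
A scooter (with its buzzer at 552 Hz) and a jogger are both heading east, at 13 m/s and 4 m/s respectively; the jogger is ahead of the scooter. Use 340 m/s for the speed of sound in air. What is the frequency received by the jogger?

The jogger is ahead, so the scooter is moving toward it while the jogger is moving away from the scooter.
Both move, so f' = f · (v − v_o)/(v − v_s).
f' = 552 × (340 − 4)/(340 − 13) = 552 × 336/327 ≈ 567 Hz.

567 Hz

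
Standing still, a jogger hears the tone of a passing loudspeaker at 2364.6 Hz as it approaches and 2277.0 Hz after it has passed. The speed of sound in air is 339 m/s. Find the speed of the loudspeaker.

6.4 m/s

f₁/f₂ = (v + v_s)/(v − v_s), so v_s = v · (f₁ − f₂)/(f₁ + f₂).
v_s = 339 × (2364.6 − 2277.0)/(2364.6 + 2277.0) = 339 × 87.6/4641.6 ≈ 6.4 m/s.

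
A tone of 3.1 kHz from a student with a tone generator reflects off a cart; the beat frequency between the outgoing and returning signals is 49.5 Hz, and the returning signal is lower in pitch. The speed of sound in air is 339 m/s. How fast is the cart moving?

Double Doppler shift off a moving reflector: f₂ = f₀ · (v + u)/(v − u) (u > 0 toward emitter).
Returning signal is lower, so f₂ = f₀ − Δf = 3100 − 49.5 = 3050.5 Hz.
Rearranging, u = v · (f₂ − f₀)/(f₂ + f₀) = 339 × -49.5/6150.5 ≈ -2.73 m/s.
So the cart is moving at 2.73 m/s away from the emitter.

2.73 m/s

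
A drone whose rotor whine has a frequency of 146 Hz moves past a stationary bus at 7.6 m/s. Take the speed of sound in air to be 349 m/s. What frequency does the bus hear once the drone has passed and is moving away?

Receding: f₂ = f · v/(v + v_s) = 146 × 349/356.6 ≈ 143 Hz.

143 Hz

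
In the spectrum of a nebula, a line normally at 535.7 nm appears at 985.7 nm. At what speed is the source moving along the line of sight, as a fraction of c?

0.544c

λ'/λ₀ = 1.8400 > 1 (redshift), so the source is receding.
λ'/λ₀ = √((1 + β)/(1 − β)) for a receding source ⇒ β = (r² − 1)/(r² + 1) with r = λ'/λ₀.
β = (3.3857 − 1)/(3.3857 + 1) ≈ 0.544.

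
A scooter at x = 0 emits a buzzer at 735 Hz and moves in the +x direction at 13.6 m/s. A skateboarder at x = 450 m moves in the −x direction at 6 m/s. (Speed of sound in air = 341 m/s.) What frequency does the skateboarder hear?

779 Hz

The observer lies on the +x side, so the source is heading toward the observer and the observer is heading toward the source.
General Doppler shift: f' = f · (v + v_o)/(v − v_s).
f' = 735 × (341 + 6)/(341 − 13.6) = 735 × 347/327.4 ≈ 779 Hz.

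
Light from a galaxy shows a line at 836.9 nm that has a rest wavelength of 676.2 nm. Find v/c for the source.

0.210

λ'/λ₀ = 1.2377 > 1 (redshift), so the source is receding.
λ'/λ₀ = √((1 + β)/(1 − β)) for a receding source ⇒ β = (r² − 1)/(r² + 1) with r = λ'/λ₀.
β = (1.5318 − 1)/(1.5318 + 1) ≈ 0.210.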